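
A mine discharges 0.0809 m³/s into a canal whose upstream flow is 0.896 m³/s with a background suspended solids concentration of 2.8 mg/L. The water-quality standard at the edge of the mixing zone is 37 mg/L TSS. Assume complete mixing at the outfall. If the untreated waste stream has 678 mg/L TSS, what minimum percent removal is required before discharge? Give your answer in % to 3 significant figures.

38.7 %

Mass balance: 37·0.9769 = 0.0809·Cₑ + 0.896·2.8.
Cₑ = (36.15 − 2.509) / 0.0809 = 415.8 mg/L.
Required removal = 1 − 415.8/678 = 38.68 %.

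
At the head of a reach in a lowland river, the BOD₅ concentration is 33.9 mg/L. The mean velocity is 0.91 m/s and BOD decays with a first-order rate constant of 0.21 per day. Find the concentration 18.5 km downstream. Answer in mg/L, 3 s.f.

Travel time t = 18.5 km / 0.91 m/s = 1.85e+04/0.91 = 2.033e+04 s = 0.2353 d.
First-order decay: C = 33.9·exp(−0.21·0.2353) = 33.9·0.9518 = 32.27 mg/L.

32.3 mg/L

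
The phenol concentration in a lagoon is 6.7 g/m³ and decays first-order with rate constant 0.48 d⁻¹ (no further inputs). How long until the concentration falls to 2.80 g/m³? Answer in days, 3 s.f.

1.82 d

t = ln(C₀/C)/k = ln(6.7/2.80)/0.48 = 0.8725/0.48 = 1.818 d.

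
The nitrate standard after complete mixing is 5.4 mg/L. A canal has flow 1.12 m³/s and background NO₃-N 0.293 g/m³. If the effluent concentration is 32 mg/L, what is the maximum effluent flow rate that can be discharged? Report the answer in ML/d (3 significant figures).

18.6 ML/d

Mass balance at complete mixing: C_std·(Q_w + Q_r) = Q_w·C_e + Q_r·C_b.
Rearranging, Q_w = Q_r·(C_std − C_b)/(C_e − C_std) = 1.12·(5.4 − 0.293) / (32 − 5.4) = 0.215 m³/s.
= 18.58 ML/d.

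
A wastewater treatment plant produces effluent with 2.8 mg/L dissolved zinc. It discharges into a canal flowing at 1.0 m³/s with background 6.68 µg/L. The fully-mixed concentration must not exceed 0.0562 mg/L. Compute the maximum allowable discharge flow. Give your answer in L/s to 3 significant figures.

18.0 L/s

6.68 µg/L = 0.00668 mg/L.
Mass balance at complete mixing: C_std·(Q_w + Q_r) = Q_w·C_e + Q_r·C_b.
Rearranging, Q_w = Q_r·(C_std − C_b)/(C_e − C_std) = 1.0·(0.0562 − 0.00668) / (2.8 − 0.0562) = 0.01805 m³/s.
= 18.05 L/s.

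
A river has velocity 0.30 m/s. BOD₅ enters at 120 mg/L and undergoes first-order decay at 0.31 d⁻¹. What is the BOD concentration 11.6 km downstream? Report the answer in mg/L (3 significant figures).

Travel time t = 11.6 km / 0.30 m/s = 1.16e+04/0.30 = 3.867e+04 s = 0.4475 d.
First-order decay: C = 120·exp(−0.31·0.4475) = 120·0.8705 = 104.5 mg/L.

104 mg/L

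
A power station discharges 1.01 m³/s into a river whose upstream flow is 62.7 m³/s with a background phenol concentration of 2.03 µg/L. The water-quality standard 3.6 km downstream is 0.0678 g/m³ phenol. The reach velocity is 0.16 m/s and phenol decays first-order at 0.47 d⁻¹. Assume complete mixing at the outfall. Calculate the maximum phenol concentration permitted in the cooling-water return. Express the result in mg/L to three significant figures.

4.71 mg/L

2.03 µg/L = 0.00203 mg/L.
Travel time to the compliance point: t = 3600/0.16 = 2.25e+04 s = 0.2604 d; decay factor exp(−0.47·0.2604) = 0.8848.
So the concentration just after mixing may be at most 0.0678/0.8848 = 0.07663 mg/L.
Mass balance: 0.07663·63.71 = 1.01·Cₑ + 62.7·0.00203.
Cₑ = (4.882 − 0.1273) / 1.01 = 4.708 mg/L.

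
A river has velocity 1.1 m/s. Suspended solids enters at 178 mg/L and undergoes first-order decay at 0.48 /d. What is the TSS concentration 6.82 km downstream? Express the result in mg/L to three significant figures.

172 mg/L

Travel time t = 6.82 km / 1.1 m/s = 6820/1.1 = 6200 s = 0.07176 d.
First-order decay: C = 178·exp(−0.48·0.07176) = 178·0.9661 = 172 mg/L.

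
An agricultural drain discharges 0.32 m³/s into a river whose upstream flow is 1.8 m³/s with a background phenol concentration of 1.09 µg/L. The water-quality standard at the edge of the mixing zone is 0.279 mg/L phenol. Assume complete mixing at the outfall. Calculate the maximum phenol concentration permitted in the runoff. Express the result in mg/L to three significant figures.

1.84 mg/L

1.09 µg/L = 0.00109 mg/L.
Mass balance: 0.279·2.12 = 0.32·Cₑ + 1.8·0.00109.
Cₑ = (0.5915 − 0.001962) / 0.32 = 1.842 mg/L.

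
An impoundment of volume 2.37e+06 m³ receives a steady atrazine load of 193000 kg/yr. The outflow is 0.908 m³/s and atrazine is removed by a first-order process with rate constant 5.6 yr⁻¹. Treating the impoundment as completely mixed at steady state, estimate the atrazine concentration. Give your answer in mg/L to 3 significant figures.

4.60 mg/L

Outflow Q = 0.908 m³/s × 3.156e+07 s/yr = 2.865e+07 m³/yr.
Steady-state CSTR mass balance: W = Q·C + k·V·C, so C = W/(Q + kV).
Q + kV = 2.865e+07 + 5.6·2.37e+06 = 4.193e+07 m³/yr.
C = 193000/4.193e+07 = 0.004603 kg/m³ = 4.603 mg/L.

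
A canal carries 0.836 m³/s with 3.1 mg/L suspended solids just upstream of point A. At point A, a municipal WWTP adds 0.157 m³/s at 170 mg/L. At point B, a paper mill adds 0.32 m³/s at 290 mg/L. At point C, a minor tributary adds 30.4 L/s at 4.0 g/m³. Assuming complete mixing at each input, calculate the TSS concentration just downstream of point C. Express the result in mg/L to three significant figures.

After input A: C = (0.836·3.1 + 0.157·170) / 0.993 = 29.49 mg/L.
After input B: C = (0.993·29.49 + 0.32·290) / 1.313 = 92.98 mg/L.
30.4 L/s = 0.0304 m³/s.
After input C: C = (1.313·92.98 + 0.0304·4) / 1.343 = 90.97 mg/L.

91.0 mg/L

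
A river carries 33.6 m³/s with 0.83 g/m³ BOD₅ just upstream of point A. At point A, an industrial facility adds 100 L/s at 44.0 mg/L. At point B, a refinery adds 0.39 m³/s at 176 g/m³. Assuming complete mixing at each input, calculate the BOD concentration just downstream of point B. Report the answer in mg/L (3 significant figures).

100 L/s = 0.1 m³/s.
After input A: C = (33.6·0.83 + 0.1·44) / 33.7 = 0.9581 mg/L.
After input B: C = (33.7·0.9581 + 0.39·176) / 34.09 = 2.961 mg/L.

2.96 mg/L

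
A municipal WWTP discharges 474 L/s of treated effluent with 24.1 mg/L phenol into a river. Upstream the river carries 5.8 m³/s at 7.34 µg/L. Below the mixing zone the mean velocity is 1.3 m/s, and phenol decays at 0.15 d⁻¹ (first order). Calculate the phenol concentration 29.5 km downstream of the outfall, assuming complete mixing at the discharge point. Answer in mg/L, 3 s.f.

1.76 mg/L

474 L/s = 0.474 m³/s.
7.34 µg/L = 0.00734 mg/L.
After complete mixing, C₀ = (0.474·24.1 + 5.8·0.00734) / 6.274 = 1.828 mg/L.
Travel time t = 2.95e+04 m / 1.3 m/s = 2.269e+04 s = 0.2626 d.
C = 1.828·exp(−0.15·0.2626) = 1.828·0.9614 = 1.757 mg/L.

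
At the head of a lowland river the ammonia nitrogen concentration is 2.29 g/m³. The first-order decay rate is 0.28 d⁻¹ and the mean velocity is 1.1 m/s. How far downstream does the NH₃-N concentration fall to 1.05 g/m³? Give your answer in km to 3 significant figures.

265 km

From C = C₀·e^(−kt), t = ln(C₀/C)/k = ln(2.29/1.05)/0.28 = 0.7798/0.28 = 2.785 d.
Distance = v·t = 1.1 m/s × 2.406e+05 s = 2.647e+05 m = 264.7 km.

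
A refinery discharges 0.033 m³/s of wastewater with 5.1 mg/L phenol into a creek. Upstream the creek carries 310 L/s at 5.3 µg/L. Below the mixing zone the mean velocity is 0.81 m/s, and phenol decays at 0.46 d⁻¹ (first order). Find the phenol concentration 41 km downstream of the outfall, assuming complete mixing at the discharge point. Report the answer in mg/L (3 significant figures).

0.378 mg/L

310 L/s = 0.31 m³/s.
5.3 µg/L = 0.0053 mg/L.
After complete mixing, C₀ = (0.033·5.1 + 0.31·0.0053) / 0.343 = 0.4955 mg/L.
Travel time t = 4.1e+04 m / 0.81 m/s = 5.062e+04 s = 0.5858 d.
C = 0.4955·exp(−0.46·0.5858) = 0.4955·0.7638 = 0.3784 mg/L.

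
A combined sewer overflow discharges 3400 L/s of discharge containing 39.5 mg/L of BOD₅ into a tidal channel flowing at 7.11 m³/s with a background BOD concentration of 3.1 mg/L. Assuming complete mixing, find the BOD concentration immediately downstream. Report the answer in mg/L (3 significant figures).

14.9 mg/L

3400 L/s = 3.4 m³/s.
Conservation of mass across the mixing zone: C = (3.4·39.5 + 7.11·3.1) / (3.4 + 7.11) = 156.3/10.51 = 14.88 mg/L.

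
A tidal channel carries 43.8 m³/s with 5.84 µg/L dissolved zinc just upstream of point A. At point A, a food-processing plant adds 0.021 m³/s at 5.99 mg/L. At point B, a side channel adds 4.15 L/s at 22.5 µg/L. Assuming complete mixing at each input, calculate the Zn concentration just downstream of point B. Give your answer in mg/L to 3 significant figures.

5.84 µg/L = 0.00584 mg/L.
After input A: C = (43.8·0.00584 + 0.021·5.99) / 43.82 = 0.008708 mg/L.
4.15 L/s = 0.00415 m³/s.
22.5 µg/L = 0.0225 mg/L.
After input B: C = (43.82·0.008708 + 0.00415·0.0225) / 43.83 = 0.008709 mg/L.

0.00871 mg/L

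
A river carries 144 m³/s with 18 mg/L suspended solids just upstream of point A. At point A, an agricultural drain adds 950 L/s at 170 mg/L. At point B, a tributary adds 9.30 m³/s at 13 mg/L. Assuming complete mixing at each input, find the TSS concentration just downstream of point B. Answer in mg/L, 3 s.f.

950 L/s = 0.95 m³/s.
After input A: C = (144·18 + 0.95·170) / 144.9 = 19 mg/L.
After input B: C = (144.9·19 + 9.3·13) / 154.2 = 18.63 mg/L.

18.6 mg/L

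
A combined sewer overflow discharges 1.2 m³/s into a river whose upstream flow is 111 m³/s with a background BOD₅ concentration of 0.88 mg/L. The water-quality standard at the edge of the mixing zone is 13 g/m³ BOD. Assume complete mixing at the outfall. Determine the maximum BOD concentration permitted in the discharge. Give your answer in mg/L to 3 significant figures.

1130 mg/L

Mass balance: 13·112.2 = 1.2·Cₑ + 111·0.88.
Cₑ = (1459 − 97.68) / 1.2 = 1134 mg/L.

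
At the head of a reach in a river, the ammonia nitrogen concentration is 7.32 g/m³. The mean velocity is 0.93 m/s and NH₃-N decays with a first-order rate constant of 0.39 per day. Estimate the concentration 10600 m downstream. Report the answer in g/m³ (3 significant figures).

Travel time t = 10600 m / 0.93 m/s = 1.06e+04/0.93 = 1.14e+04 s = 0.1319 d.
First-order decay: C = 7.32·exp(−0.39·0.1319) = 7.32·0.9499 = 6.953 g/m³.

6.95 g/m³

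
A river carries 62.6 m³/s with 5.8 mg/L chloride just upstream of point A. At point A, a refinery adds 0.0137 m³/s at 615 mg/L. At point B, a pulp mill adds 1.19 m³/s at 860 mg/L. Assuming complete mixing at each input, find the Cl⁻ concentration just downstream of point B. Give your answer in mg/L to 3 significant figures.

21.9 mg/L

After input A: C = (62.6·5.8 + 0.0137·615) / 62.61 = 5.933 mg/L.
After input B: C = (62.61·5.933 + 1.19·860) / 63.8 = 21.86 mg/L.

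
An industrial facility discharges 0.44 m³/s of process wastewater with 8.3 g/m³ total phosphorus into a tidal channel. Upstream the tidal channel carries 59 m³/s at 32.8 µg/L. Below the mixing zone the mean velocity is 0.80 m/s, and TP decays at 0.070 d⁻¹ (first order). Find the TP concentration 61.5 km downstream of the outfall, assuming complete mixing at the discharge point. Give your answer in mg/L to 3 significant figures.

0.0883 mg/L

32.8 µg/L = 0.0328 mg/L.
After complete mixing, C₀ = (0.44·8.3 + 59·0.0328) / 59.44 = 0.094 mg/L.
Travel time t = 6.15e+04 m / 0.80 m/s = 7.688e+04 s = 0.8898 d.
C = 0.094·exp(−0.070·0.8898) = 0.094·0.9396 = 0.08832 mg/L.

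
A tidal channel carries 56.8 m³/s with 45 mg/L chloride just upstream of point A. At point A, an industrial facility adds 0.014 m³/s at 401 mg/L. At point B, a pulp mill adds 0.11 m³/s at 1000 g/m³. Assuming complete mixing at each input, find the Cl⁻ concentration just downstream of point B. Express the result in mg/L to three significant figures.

After input A: C = (56.8·45 + 0.014·401) / 56.81 = 45.09 mg/L.
After input B: C = (56.81·45.09 + 0.11·1000) / 56.92 = 46.93 mg/L.

46.9 mg/L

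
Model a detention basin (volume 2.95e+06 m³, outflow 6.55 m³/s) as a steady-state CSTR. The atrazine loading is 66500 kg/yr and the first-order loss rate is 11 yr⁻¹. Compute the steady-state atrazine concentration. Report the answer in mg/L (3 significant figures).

0.278 mg/L

Outflow Q = 6.55 m³/s × 3.156e+07 s/yr = 2.067e+08 m³/yr.
Steady-state CSTR mass balance: W = Q·C + k·V·C, so C = W/(Q + kV).
Q + kV = 2.067e+08 + 11·2.95e+06 = 2.392e+08 m³/yr.
C = 66500/2.392e+08 = 0.0002781 kg/m³ = 0.2781 mg/L.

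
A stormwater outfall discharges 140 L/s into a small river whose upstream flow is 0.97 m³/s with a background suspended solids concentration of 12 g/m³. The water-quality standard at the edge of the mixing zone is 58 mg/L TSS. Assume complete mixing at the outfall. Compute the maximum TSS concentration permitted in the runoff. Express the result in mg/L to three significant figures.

377 mg/L

140 L/s = 0.14 m³/s.
Mass balance: 58·1.11 = 0.14·Cₑ + 0.97·12.
Cₑ = (64.38 − 11.64) / 0.14 = 376.7 mg/L.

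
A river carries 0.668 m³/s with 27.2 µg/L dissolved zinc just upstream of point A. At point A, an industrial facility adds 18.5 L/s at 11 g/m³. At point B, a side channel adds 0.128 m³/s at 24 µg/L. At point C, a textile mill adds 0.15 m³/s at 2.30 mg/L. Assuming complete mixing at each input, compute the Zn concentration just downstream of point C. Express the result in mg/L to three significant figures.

0.591 mg/L

27.2 µg/L = 0.0272 mg/L.
18.5 L/s = 0.0185 m³/s.
After input A: C = (0.668·0.0272 + 0.0185·11) / 0.6865 = 0.3229 mg/L.
24 µg/L = 0.024 mg/L.
After input B: C = (0.6865·0.3229 + 0.128·0.024) / 0.8145 = 0.2759 mg/L.
After input C: C = (0.8145·0.2759 + 0.15·2.3) / 0.9645 = 0.5907 mg/L.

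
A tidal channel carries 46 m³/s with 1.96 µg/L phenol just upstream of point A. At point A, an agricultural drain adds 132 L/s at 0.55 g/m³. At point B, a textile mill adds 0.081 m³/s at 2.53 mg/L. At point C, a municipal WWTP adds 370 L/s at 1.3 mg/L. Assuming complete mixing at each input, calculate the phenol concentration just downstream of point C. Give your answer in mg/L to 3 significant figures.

0.0182 mg/L

1.96 µg/L = 0.00196 mg/L.
132 L/s = 0.132 m³/s.
After input A: C = (46·0.00196 + 0.132·0.55) / 46.13 = 0.003528 mg/L.
After input B: C = (46.13·0.003528 + 0.081·2.53) / 46.21 = 0.007956 mg/L.
370 L/s = 0.37 m³/s.
After input C: C = (46.21·0.007956 + 0.37·1.3) / 46.58 = 0.01822 mg/L.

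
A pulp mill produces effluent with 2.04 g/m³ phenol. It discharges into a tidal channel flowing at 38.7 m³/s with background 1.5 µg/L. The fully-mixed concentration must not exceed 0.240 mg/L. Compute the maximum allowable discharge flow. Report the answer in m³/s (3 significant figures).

5.13 m³/s

1.5 µg/L = 0.0015 mg/L.
Mass balance at complete mixing: C_std·(Q_w + Q_r) = Q_w·C_e + Q_r·C_b.
Rearranging, Q_w = Q_r·(C_std − C_b)/(C_e − C_std) = 38.7·(0.24 − 0.0015) / (2.04 − 0.24) = 5.128 m³/s.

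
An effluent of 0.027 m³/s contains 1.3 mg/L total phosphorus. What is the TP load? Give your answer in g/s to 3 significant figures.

0.0351 g/s

Mass flux = Q·C = 0.027 m³/s × 1.3 g/m³ = 0.0351 g/s.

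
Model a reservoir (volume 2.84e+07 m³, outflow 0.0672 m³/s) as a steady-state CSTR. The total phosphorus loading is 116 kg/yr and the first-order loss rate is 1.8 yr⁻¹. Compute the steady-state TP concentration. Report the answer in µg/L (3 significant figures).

2.18 µg/L

Outflow Q = 0.0672 m³/s × 3.156e+07 s/yr = 2.121e+06 m³/yr.
Steady-state CSTR mass balance: W = Q·C + k·V·C, so C = W/(Q + kV).
Q + kV = 2.121e+06 + 1.8·2.84e+07 = 5.324e+07 m³/yr.
C = 116/5.324e+07 = 2.179e-06 kg/m³ = 0.002179 mg/L = 2.179 µg/L.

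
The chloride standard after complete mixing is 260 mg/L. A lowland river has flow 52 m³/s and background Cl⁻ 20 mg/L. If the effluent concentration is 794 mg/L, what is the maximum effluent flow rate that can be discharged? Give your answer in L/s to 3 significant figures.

Mass balance at complete mixing: C_std·(Q_w + Q_r) = Q_w·C_e + Q_r·C_b.
Rearranging, Q_w = Q_r·(C_std − C_b)/(C_e − C_std) = 52·(260 − 20) / (794 − 260) = 23.37 m³/s.
= 2.337e+04 L/s.

23400 L/s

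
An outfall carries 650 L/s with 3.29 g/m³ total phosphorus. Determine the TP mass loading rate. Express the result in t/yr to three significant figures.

67.5 t/yr

650 L/s = 0.65 m³/s.
Mass flux = Q·C = 0.65 m³/s × 3.29 g/m³ = 2.139 g/s.
= 2.139 g/s × 31.56 = 67.49 t/yr.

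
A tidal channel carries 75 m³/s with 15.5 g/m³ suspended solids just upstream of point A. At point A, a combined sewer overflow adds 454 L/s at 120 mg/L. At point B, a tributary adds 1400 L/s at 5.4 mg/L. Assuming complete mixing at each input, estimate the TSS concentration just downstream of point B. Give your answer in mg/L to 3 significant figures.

15.9 mg/L

454 L/s = 0.454 m³/s.
After input A: C = (75·15.5 + 0.454·120) / 75.45 = 16.13 mg/L.
1400 L/s = 1.4 m³/s.
After input B: C = (75.45·16.13 + 1.4·5.4) / 76.85 = 15.93 mg/L.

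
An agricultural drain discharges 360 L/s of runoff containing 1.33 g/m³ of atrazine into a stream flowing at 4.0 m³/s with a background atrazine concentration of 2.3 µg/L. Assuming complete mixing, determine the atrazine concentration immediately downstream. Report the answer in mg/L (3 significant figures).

360 L/s = 0.36 m³/s.
2.3 µg/L = 0.0023 mg/L.
By mass balance at complete mixing, C = (0.36·1.33 + 4·0.0023) / (0.36 + 4) = 0.488/4.36 = 0.1119 mg/L.

0.112 mg/L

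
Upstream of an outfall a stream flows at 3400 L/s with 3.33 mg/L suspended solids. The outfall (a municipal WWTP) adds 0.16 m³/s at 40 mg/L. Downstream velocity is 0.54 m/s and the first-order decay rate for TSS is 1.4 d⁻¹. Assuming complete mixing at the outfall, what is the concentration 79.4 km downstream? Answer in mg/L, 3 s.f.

0.460 mg/L

3400 L/s = 3.4 m³/s.
After complete mixing, C₀ = (0.16·40 + 3.4·3.33) / 3.56 = 4.978 mg/L.
Travel time t = 7.94e+04 m / 0.54 m/s = 1.47e+05 s = 1.702 d.
C = 4.978·exp(−1.4·1.702) = 4.978·0.09232 = 0.4596 mg/L.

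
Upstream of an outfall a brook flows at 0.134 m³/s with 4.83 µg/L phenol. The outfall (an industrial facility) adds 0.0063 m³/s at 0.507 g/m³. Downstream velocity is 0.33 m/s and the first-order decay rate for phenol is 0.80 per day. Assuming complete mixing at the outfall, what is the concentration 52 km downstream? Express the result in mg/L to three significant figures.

0.00636 mg/L

4.83 µg/L = 0.00483 mg/L.
After complete mixing, C₀ = (0.0063·0.507 + 0.134·0.00483) / 0.1403 = 0.02738 mg/L.
Travel time t = 5.2e+04 m / 0.33 m/s = 1.576e+05 s = 1.824 d.
C = 0.02738·exp(−0.80·1.824) = 0.02738·0.2325 = 0.006365 mg/L.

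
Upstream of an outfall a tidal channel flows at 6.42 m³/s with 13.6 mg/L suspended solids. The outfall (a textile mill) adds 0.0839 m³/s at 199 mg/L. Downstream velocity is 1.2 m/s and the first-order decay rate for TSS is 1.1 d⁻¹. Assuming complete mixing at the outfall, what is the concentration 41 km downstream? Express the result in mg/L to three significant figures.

10.4 mg/L

After complete mixing, C₀ = (0.0839·199 + 6.42·13.6) / 6.504 = 15.99 mg/L.
Travel time t = 4.1e+04 m / 1.2 m/s = 3.417e+04 s = 0.3954 d.
C = 15.99·exp(−1.1·0.3954) = 15.99·0.6473 = 10.35 mg/L.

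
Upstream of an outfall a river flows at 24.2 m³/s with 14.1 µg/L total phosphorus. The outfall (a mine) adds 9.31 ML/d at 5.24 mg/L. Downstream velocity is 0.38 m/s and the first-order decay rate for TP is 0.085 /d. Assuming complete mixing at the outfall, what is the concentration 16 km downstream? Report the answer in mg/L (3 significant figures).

0.0358 mg/L

9.31 ML/d = 0.1078 m³/s.
14.1 µg/L = 0.0141 mg/L.
After complete mixing, C₀ = (0.1078·5.24 + 24.2·0.0141) / 24.31 = 0.03727 mg/L.
Travel time t = 1.6e+04 m / 0.38 m/s = 4.211e+04 s = 0.4873 d.
C = 0.03727·exp(−0.085·0.4873) = 0.03727·0.9594 = 0.03575 mg/L.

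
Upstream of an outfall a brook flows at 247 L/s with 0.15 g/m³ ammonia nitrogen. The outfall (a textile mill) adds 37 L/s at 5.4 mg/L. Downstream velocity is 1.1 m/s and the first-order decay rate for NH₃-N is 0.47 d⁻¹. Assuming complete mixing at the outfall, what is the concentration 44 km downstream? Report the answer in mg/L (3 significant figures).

0.671 mg/L

37 L/s = 0.037 m³/s.
247 L/s = 0.247 m³/s.
After complete mixing, C₀ = (0.037·5.4 + 0.247·0.15) / 0.284 = 0.834 mg/L.
Travel time t = 4.4e+04 m / 1.1 m/s = 4e+04 s = 0.463 d.
C = 0.834·exp(−0.47·0.463) = 0.834·0.8045 = 0.6709 mg/L.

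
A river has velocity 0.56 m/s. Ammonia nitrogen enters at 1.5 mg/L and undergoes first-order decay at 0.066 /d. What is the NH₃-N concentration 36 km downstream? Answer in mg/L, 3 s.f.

1.43 mg/L

Travel time t = 36 km / 0.56 m/s = 3.6e+04/0.56 = 6.429e+04 s = 0.744 d.
First-order decay: C = 1.5·exp(−0.066·0.744) = 1.5·0.9521 = 1.428 mg/L.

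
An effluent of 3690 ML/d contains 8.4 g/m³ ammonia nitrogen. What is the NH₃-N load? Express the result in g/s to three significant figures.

3690 ML/d = 42.71 m³/s.
Mass flux = Q·C = 42.71 m³/s × 8.4 g/m³ = 358.8 g/s.

359 g/s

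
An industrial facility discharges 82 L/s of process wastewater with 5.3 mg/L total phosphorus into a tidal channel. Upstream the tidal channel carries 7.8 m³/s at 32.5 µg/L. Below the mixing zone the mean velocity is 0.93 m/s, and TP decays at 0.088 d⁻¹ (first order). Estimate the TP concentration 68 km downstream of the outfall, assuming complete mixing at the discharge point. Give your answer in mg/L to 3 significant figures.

82 L/s = 0.082 m³/s.
32.5 µg/L = 0.0325 mg/L.
After complete mixing, C₀ = (0.082·5.3 + 7.8·0.0325) / 7.882 = 0.0873 mg/L.
Travel time t = 6.8e+04 m / 0.93 m/s = 7.312e+04 s = 0.8463 d.
C = 0.0873·exp(−0.088·0.8463) = 0.0873·0.9282 = 0.08103 mg/L.

0.0810 mg/L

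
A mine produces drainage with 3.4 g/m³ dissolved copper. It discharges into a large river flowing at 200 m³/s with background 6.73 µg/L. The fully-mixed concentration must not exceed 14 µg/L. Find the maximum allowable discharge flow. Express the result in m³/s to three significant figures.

6.73 µg/L = 0.00673 mg/L.
14 µg/L = 0.014 mg/L.
Mass balance at complete mixing: C_std·(Q_w + Q_r) = Q_w·C_e + Q_r·C_b.
Rearranging, Q_w = Q_r·(C_std − C_b)/(C_e − C_std) = 200·(0.014 − 0.00673) / (3.4 − 0.014) = 0.4294 m³/s.

0.429 m³/s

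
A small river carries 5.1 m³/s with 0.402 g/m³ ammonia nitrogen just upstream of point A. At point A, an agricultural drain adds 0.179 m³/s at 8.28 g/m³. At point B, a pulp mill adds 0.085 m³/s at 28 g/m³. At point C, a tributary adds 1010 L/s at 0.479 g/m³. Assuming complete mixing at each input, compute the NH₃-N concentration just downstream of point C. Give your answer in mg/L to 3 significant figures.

1.00 mg/L

After input A: C = (5.1·0.402 + 0.179·8.28) / 5.279 = 0.6691 mg/L.
After input B: C = (5.279·0.6691 + 0.085·28) / 5.364 = 1.102 mg/L.
1010 L/s = 1.01 m³/s.
After input C: C = (5.364·1.102 + 1.01·0.479) / 6.374 = 1.003 mg/L.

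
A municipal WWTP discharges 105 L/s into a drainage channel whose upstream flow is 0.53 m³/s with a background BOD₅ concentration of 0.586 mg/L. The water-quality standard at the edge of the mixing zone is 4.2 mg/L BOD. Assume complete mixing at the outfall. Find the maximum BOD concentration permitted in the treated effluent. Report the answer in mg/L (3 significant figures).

22.4 mg/L

105 L/s = 0.105 m³/s.
Mass balance: 4.2·0.635 = 0.105·Cₑ + 0.53·0.586.
Cₑ = (2.667 − 0.3106) / 0.105 = 22.44 mg/L.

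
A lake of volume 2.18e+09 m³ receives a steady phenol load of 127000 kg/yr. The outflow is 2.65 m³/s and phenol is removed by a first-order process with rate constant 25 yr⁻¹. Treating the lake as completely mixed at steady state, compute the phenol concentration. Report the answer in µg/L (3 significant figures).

2.33 µg/L

Outflow Q = 2.65 m³/s × 3.156e+07 s/yr = 8.363e+07 m³/yr.
Steady-state CSTR mass balance: W = Q·C + k·V·C, so C = W/(Q + kV).
Q + kV = 8.363e+07 + 25·2.18e+09 = 5.458e+10 m³/yr.
C = 127000/5.458e+10 = 2.327e-06 kg/m³ = 0.002327 mg/L = 2.327 µg/L.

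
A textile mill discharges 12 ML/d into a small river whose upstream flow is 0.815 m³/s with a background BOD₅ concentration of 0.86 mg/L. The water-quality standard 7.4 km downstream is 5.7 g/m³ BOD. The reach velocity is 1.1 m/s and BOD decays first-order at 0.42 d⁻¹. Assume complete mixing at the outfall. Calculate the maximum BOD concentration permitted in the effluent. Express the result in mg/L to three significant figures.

12 ML/d = 0.1389 m³/s.
Travel time to the compliance point: t = 7400/1.1 = 6727 s = 0.07786 d; decay factor exp(−0.42·0.07786) = 0.9678.
So the concentration just after mixing may be at most 5.7/0.9678 = 5.889 mg/L.
Mass balance: 5.889·0.9539 = 0.1389·Cₑ + 0.815·0.86.
Cₑ = (5.618 − 0.7009) / 0.1389 = 35.4 mg/L.

35.4 mg/L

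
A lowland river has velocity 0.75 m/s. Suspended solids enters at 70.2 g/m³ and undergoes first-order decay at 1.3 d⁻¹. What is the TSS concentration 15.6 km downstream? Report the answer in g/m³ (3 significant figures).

51.3 g/m³

Travel time t = 15.6 km / 0.75 m/s = 1.56e+04/0.75 = 2.08e+04 s = 0.2407 d.
First-order decay: C = 70.2·exp(−1.3·0.2407) = 70.2·0.7313 = 51.34 g/m³.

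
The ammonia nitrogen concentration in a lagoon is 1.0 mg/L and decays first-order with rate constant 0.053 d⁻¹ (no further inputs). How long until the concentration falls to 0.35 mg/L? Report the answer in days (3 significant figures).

t = ln(C₀/C)/k = ln(1.0/0.35)/0.053 = 1.05/0.053 = 19.81 d.

19.8 d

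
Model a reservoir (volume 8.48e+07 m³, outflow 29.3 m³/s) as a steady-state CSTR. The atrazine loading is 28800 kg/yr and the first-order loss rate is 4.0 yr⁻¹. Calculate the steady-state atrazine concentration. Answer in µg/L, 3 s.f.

22.8 µg/L

Outflow Q = 29.3 m³/s × 3.156e+07 s/yr = 9.246e+08 m³/yr.
Steady-state CSTR mass balance: W = Q·C + k·V·C, so C = W/(Q + kV).
Q + kV = 9.246e+08 + 4.0·8.48e+07 = 1.264e+09 m³/yr.
C = 28800/1.264e+09 = 2.279e-05 kg/m³ = 0.02279 mg/L = 22.79 µg/L.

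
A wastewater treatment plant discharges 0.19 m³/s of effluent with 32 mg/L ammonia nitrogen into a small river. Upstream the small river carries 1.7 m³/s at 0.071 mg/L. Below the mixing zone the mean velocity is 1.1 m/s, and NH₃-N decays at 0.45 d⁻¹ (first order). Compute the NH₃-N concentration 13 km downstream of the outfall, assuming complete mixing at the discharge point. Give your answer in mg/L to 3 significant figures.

3.08 mg/L

After complete mixing, C₀ = (0.19·32 + 1.7·0.071) / 1.89 = 3.281 mg/L.
Travel time t = 1.3e+04 m / 1.1 m/s = 1.182e+04 s = 0.1368 d.
C = 3.281·exp(−0.45·0.1368) = 3.281·0.9403 = 3.085 mg/L.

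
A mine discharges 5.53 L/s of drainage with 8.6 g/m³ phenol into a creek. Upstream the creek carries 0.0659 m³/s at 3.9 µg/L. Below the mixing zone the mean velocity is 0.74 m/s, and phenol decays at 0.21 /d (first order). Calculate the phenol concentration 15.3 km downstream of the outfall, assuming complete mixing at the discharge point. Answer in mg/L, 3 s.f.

0.637 mg/L

5.53 L/s = 0.00553 m³/s.
3.9 µg/L = 0.0039 mg/L.
After complete mixing, C₀ = (0.00553·8.6 + 0.0659·0.0039) / 0.07143 = 0.6694 mg/L.
Travel time t = 1.53e+04 m / 0.74 m/s = 2.068e+04 s = 0.2393 d.
C = 0.6694·exp(−0.21·0.2393) = 0.6694·0.951 = 0.6366 mg/L.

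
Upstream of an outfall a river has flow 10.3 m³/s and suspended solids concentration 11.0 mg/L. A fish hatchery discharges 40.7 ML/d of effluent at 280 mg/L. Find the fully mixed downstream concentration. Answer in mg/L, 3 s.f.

40.7 ML/d = 0.4711 m³/s.
By mass balance at complete mixing, C = (0.4711·280 + 10.3·11) / (0.4711 + 10.3) = 245.2/10.77 = 22.76 mg/L.

22.8 mg/L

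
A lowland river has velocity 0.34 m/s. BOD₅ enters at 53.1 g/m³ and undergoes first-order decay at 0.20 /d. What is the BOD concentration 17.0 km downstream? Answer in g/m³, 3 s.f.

47.3 g/m³

Travel time t = 17.0 km / 0.34 m/s = 1.7e+04/0.34 = 5e+04 s = 0.5787 d.
First-order decay: C = 53.1·exp(−0.20·0.5787) = 53.1·0.8907 = 47.3 g/m³.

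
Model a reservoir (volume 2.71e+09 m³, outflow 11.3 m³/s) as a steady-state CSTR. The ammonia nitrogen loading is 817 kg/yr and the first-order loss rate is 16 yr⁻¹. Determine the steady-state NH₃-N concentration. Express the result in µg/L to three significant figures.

0.0187 µg/L

Outflow Q = 11.3 m³/s × 3.156e+07 s/yr = 3.566e+08 m³/yr.
Steady-state CSTR mass balance: W = Q·C + k·V·C, so C = W/(Q + kV).
Q + kV = 3.566e+08 + 16·2.71e+09 = 4.372e+10 m³/yr.
C = 817/4.372e+10 = 1.869e-08 kg/m³ = 1.869e-05 mg/L = 0.01869 µg/L.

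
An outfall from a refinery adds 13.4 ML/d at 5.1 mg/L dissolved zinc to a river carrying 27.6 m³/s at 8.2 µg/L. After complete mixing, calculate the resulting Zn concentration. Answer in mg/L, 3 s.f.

0.0367 mg/L

13.4 ML/d = 0.1551 m³/s.
8.2 µg/L = 0.0082 mg/L.
By mass balance at complete mixing, C = (0.1551·5.1 + 27.6·0.0082) / (0.1551 + 27.6) = 1.017/27.76 = 0.03665 mg/L.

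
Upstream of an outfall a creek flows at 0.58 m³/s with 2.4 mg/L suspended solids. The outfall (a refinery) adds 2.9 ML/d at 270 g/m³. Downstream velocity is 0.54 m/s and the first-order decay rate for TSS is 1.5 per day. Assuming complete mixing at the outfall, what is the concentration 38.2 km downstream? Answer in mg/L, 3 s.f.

4.99 mg/L

2.9 ML/d = 0.03356 m³/s.
After complete mixing, C₀ = (0.03356·270 + 0.58·2.4) / 0.6136 = 17.04 mg/L.
Travel time t = 3.82e+04 m / 0.54 m/s = 7.074e+04 s = 0.8188 d.
C = 17.04·exp(−1.5·0.8188) = 17.04·0.2928 = 4.99 mg/L.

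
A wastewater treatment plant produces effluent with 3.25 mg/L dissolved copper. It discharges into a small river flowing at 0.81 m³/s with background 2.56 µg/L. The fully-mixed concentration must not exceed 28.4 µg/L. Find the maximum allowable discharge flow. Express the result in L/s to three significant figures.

6.50 L/s

2.56 µg/L = 0.00256 mg/L.
28.4 µg/L = 0.0284 mg/L.
Mass balance at complete mixing: C_std·(Q_w + Q_r) = Q_w·C_e + Q_r·C_b.
Rearranging, Q_w = Q_r·(C_std − C_b)/(C_e − C_std) = 0.81·(0.0284 − 0.00256) / (3.25 − 0.0284) = 0.006497 m³/s.
= 6.497 L/s.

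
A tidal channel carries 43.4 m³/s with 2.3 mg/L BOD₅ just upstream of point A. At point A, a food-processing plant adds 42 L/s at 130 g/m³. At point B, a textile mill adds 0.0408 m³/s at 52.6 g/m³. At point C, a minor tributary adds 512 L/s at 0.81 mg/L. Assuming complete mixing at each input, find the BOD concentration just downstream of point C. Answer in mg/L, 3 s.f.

42 L/s = 0.042 m³/s.
After input A: C = (43.4·2.3 + 0.042·130) / 43.44 = 2.423 mg/L.
After input B: C = (43.44·2.423 + 0.0408·52.6) / 43.48 = 2.471 mg/L.
512 L/s = 0.512 m³/s.
After input C: C = (43.48·2.471 + 0.512·0.81) / 43.99 = 2.451 mg/L.

2.45 mg/L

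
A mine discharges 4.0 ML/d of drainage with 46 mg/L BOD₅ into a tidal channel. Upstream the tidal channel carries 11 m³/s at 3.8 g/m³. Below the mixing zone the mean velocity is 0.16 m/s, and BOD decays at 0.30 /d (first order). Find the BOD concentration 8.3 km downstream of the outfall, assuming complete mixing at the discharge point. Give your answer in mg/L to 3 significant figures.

4.0 ML/d = 0.0463 m³/s.
After complete mixing, C₀ = (0.0463·46 + 11·3.8) / 11.05 = 3.977 mg/L.
Travel time t = 8300 m / 0.16 m/s = 5.188e+04 s = 0.6004 d.
C = 3.977·exp(−0.30·0.6004) = 3.977·0.8352 = 3.321 mg/L.

3.32 mg/L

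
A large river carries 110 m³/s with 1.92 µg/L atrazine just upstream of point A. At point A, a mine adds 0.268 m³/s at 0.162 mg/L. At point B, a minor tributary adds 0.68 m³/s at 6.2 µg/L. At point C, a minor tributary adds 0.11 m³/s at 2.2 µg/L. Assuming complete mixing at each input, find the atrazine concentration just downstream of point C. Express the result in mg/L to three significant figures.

1.92 µg/L = 0.00192 mg/L.
After input A: C = (110·0.00192 + 0.268·0.162) / 110.3 = 0.002309 mg/L.
6.2 µg/L = 0.0062 mg/L.
After input B: C = (110.3·0.002309 + 0.68·0.0062) / 110.9 = 0.002333 mg/L.
2.2 µg/L = 0.0022 mg/L.
After input C: C = (110.9·0.002333 + 0.11·0.0022) / 111.1 = 0.002333 mg/L.

0.00233 mg/L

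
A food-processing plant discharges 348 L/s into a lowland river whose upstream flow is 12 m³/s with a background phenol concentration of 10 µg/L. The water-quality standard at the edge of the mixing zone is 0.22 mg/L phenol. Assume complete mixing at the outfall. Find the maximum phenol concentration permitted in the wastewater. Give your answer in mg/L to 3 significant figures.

348 L/s = 0.348 m³/s.
10 µg/L = 0.01 mg/L.
Mass balance: 0.22·12.35 = 0.348·Cₑ + 12·0.01.
Cₑ = (2.717 − 0.12) / 0.348 = 7.461 mg/L.

7.46 mg/L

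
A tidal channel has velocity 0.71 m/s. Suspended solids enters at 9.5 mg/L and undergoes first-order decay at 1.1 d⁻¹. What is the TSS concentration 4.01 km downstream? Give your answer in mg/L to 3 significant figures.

Travel time t = 4.01 km / 0.71 m/s = 4010/0.71 = 5648 s = 0.06537 d.
First-order decay: C = 9.5·exp(−1.1·0.06537) = 9.5·0.9306 = 8.841 mg/L.

8.84 mg/L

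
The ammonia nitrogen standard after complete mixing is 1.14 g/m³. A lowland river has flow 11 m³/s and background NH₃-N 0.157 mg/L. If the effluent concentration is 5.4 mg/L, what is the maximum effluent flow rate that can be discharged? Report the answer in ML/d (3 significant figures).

219 ML/d

Mass balance at complete mixing: C_std·(Q_w + Q_r) = Q_w·C_e + Q_r·C_b.
Rearranging, Q_w = Q_r·(C_std − C_b)/(C_e − C_std) = 11·(1.14 − 0.157) / (5.4 − 1.14) = 2.538 m³/s.
= 219.3 ML/d.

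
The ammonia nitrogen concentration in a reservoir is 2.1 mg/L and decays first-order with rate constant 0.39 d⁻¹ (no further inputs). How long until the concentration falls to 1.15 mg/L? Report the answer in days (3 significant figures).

1.54 d

t = ln(C₀/C)/k = ln(2.1/1.15)/0.39 = 0.6022/0.39 = 1.544 d.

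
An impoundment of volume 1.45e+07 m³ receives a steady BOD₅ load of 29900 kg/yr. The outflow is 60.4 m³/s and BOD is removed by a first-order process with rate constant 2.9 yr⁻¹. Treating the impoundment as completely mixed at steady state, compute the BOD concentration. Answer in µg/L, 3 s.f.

15.3 µg/L

Outflow Q = 60.4 m³/s × 3.156e+07 s/yr = 1.906e+09 m³/yr.
Steady-state CSTR mass balance: W = Q·C + k·V·C, so C = W/(Q + kV).
Q + kV = 1.906e+09 + 2.9·1.45e+07 = 1.948e+09 m³/yr.
C = 29900/1.948e+09 = 1.535e-05 kg/m³ = 0.01535 mg/L = 15.35 µg/L.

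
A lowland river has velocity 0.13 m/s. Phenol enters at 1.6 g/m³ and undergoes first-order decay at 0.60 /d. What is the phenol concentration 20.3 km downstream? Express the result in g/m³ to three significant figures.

Travel time t = 20.3 km / 0.13 m/s = 2.03e+04/0.13 = 1.562e+05 s = 1.807 d.
First-order decay: C = 1.6·exp(−0.60·1.807) = 1.6·0.3381 = 0.541 g/m³.

0.541 g/m³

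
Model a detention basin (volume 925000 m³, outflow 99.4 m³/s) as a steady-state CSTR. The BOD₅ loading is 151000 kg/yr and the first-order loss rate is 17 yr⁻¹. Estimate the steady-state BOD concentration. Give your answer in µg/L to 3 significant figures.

47.9 µg/L

Outflow Q = 99.4 m³/s × 3.156e+07 s/yr = 3.137e+09 m³/yr.
Steady-state CSTR mass balance: W = Q·C + k·V·C, so C = W/(Q + kV).
Q + kV = 3.137e+09 + 17·925000 = 3.153e+09 m³/yr.
C = 151000/3.153e+09 = 4.79e-05 kg/m³ = 0.0479 mg/L = 47.9 µg/L.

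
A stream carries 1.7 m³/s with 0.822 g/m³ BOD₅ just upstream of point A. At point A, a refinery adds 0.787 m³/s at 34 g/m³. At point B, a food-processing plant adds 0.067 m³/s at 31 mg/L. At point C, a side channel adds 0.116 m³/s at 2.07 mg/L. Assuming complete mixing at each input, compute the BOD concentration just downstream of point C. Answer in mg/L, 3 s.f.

After input A: C = (1.7·0.822 + 0.787·34) / 2.487 = 11.32 mg/L.
After input B: C = (2.487·11.32 + 0.067·31) / 2.554 = 11.84 mg/L.
After input C: C = (2.554·11.84 + 0.116·2.07) / 2.67 = 11.41 mg/L.

11.4 mg/L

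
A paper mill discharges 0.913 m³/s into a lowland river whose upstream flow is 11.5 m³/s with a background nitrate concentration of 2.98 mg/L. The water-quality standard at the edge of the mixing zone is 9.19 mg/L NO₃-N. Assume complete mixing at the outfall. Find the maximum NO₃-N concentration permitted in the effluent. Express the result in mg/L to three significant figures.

Mass balance: 9.19·12.41 = 0.913·Cₑ + 11.5·2.98.
Cₑ = (114.1 − 34.27) / 0.913 = 87.41 mg/L.

87.4 mg/L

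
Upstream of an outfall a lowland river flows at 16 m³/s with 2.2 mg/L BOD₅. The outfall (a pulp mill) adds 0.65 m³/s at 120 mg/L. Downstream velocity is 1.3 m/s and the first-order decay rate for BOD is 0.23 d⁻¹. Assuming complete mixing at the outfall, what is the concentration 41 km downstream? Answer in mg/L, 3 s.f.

After complete mixing, C₀ = (0.65·120 + 16·2.2) / 16.65 = 6.799 mg/L.
Travel time t = 4.1e+04 m / 1.3 m/s = 3.154e+04 s = 0.365 d.
C = 6.799·exp(−0.23·0.365) = 6.799·0.9195 = 6.251 mg/L.

6.25 mg/L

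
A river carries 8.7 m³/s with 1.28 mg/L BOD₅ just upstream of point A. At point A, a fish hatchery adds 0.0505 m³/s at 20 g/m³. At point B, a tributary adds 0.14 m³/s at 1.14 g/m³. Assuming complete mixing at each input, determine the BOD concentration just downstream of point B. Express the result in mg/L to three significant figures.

1.38 mg/L

After input A: C = (8.7·1.28 + 0.0505·20) / 8.75 = 1.388 mg/L.
After input B: C = (8.75·1.388 + 0.14·1.14) / 8.89 = 1.384 mg/L.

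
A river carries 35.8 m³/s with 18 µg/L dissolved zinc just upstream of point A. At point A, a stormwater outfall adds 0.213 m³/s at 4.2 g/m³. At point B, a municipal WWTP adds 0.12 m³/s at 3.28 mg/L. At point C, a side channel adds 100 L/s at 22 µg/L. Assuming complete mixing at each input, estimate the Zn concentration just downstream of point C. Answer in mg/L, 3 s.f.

18 µg/L = 0.018 mg/L.
After input A: C = (35.8·0.018 + 0.213·4.2) / 36.01 = 0.04273 mg/L.
After input B: C = (36.01·0.04273 + 0.12·3.28) / 36.13 = 0.05349 mg/L.
100 L/s = 0.1 m³/s.
22 µg/L = 0.022 mg/L.
After input C: C = (36.13·0.05349 + 0.1·0.022) / 36.23 = 0.0534 mg/L.

0.0534 mg/L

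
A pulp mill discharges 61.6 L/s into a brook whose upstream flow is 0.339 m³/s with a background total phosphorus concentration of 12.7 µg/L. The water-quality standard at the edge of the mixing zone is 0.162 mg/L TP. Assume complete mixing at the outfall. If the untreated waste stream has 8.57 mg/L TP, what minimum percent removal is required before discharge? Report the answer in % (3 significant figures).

61.6 L/s = 0.0616 m³/s.
12.7 µg/L = 0.0127 mg/L.
Mass balance: 0.162·0.4006 = 0.0616·Cₑ + 0.339·0.0127.
Cₑ = (0.0649 − 0.004305) / 0.0616 = 0.9836 mg/L.
Required removal = 1 − 0.9836/8.57 = 88.52 %.

88.5 %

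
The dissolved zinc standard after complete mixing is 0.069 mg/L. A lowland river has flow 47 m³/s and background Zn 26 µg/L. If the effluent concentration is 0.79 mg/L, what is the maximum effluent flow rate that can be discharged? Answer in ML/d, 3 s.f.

242 ML/d

26 µg/L = 0.026 mg/L.
Mass balance at complete mixing: C_std·(Q_w + Q_r) = Q_w·C_e + Q_r·C_b.
Rearranging, Q_w = Q_r·(C_std − C_b)/(C_e − C_std) = 47·(0.069 − 0.026) / (0.79 − 0.069) = 2.803 m³/s.
= 242.2 ML/d.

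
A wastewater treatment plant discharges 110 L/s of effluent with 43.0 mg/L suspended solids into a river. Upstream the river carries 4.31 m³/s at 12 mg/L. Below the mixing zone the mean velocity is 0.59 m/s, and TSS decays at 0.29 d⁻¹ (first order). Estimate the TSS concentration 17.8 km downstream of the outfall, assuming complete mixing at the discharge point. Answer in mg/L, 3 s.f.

11.5 mg/L

110 L/s = 0.11 m³/s.
After complete mixing, C₀ = (0.11·43 + 4.31·12) / 4.42 = 12.77 mg/L.
Travel time t = 1.78e+04 m / 0.59 m/s = 3.017e+04 s = 0.3492 d.
C = 12.77·exp(−0.29·0.3492) = 12.77·0.9037 = 11.54 mg/L.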